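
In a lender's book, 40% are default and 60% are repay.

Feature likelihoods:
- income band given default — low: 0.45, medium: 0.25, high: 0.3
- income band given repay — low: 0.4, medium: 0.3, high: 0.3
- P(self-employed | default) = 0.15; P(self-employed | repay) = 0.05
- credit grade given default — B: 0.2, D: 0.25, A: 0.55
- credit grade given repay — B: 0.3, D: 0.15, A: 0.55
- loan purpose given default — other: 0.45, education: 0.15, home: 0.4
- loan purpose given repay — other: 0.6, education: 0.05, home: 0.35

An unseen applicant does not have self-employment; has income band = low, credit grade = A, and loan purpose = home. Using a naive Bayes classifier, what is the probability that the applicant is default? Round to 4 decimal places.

default: 0.4 × 0.45 × (1−0.15) × 0.55 × 0.4 = 0.03366
repay: 0.6 × 0.4 × (1−0.05) × 0.55 × 0.35 = 0.04389
P(default | x) = 0.03366 / 0.07755 ≈ 0.4340

0.4340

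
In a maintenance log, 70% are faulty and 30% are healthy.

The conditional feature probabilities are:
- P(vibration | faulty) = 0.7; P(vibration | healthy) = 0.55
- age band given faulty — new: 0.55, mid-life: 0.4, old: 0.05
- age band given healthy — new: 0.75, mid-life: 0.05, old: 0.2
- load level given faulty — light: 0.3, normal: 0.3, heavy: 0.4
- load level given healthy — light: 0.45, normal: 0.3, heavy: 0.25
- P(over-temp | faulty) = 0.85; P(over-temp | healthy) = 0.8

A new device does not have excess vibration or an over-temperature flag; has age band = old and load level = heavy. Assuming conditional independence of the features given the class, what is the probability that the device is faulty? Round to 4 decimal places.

0.3182

faulty: 0.7 × (1−0.7) × 0.05 × 0.4 × (1−0.85) = 0.00063
healthy: 0.3 × (1−0.55) × 0.2 × 0.25 × (1−0.8) = 0.00135
P(faulty | x) = 0.00063 / 0.00198 ≈ 0.3182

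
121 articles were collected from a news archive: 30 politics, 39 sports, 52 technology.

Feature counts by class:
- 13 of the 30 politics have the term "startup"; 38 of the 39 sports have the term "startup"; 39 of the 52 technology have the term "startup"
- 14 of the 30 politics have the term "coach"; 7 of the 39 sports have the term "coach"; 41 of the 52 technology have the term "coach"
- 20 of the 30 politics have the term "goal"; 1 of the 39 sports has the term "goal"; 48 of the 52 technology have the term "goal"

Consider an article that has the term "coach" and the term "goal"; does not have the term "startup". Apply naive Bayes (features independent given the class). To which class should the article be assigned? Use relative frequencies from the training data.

technology

politics: (30/121) × (17/30) × (14/30) × (20/30) ≈ 0.0437098
sports: (39/121) × (1/39) × (7/39) × (1/39) ≈ 0.000038035
technology: (52/121) × (13/52) × (41/52) × (48/52) ≈ 0.0781945
Highest score → technology.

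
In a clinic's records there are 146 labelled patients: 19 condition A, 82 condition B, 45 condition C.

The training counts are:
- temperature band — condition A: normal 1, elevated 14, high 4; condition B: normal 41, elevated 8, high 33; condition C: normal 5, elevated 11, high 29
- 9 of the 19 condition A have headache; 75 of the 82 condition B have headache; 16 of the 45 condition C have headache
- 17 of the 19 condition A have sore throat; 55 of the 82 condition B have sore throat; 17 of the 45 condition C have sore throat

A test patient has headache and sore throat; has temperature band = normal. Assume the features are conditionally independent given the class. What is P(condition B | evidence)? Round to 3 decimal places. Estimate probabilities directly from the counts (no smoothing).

0.958

condition A: (19/146) × (1/19) × (9/19) × (17/19) ≈ 0.0029029
condition B: (82/146) × (41/82) × (75/82) × (55/82) ≈ 0.172277
condition C: (45/146) × (5/45) × (16/45) × (17/45) ≈ 0.00460003
P(condition B | x) = 0.172277 / 0.17977993 ≈ 0.958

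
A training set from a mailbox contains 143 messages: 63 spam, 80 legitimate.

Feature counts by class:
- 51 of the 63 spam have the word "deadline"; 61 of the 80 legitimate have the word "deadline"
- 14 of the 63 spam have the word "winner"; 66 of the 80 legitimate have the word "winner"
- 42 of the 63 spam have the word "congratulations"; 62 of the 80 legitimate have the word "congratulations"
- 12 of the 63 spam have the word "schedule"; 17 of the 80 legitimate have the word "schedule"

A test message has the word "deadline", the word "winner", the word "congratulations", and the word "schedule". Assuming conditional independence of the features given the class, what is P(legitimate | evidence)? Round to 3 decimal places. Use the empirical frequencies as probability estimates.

0.852

spam: (63/143) × (51/63) × (14/63) × (42/63) × (12/63) ≈ 0.010064
legitimate: (80/143) × (61/80) × (66/80) × (62/80) × (17/80) ≈ 0.0579573
P(legitimate | x) = 0.0579573 / 0.0680213 ≈ 0.852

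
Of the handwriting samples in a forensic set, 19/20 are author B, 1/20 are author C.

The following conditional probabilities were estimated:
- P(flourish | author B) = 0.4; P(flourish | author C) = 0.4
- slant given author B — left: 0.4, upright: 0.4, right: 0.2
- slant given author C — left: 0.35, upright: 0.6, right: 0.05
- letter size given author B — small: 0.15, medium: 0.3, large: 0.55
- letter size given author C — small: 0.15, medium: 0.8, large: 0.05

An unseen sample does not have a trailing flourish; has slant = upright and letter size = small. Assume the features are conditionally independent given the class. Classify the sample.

author B: 0.95 × (1−0.4) × 0.4 × 0.15 = 0.0342
author C: 0.05 × (1−0.4) × 0.6 × 0.15 = 0.0027
Highest score → author B.

author B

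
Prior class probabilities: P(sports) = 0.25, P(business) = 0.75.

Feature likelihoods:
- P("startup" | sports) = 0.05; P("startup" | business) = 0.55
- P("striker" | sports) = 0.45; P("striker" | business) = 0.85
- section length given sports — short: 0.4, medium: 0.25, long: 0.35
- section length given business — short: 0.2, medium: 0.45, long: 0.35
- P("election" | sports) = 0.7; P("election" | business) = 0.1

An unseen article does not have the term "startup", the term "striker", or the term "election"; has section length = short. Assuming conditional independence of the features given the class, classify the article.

sports: 0.25 × (1−0.05) × (1−0.45) × 0.4 × (1−0.7) = 0.015675
business: 0.75 × (1−0.55) × (1−0.85) × 0.2 × (1−0.1) = 0.0091125
Highest score → sports.

sports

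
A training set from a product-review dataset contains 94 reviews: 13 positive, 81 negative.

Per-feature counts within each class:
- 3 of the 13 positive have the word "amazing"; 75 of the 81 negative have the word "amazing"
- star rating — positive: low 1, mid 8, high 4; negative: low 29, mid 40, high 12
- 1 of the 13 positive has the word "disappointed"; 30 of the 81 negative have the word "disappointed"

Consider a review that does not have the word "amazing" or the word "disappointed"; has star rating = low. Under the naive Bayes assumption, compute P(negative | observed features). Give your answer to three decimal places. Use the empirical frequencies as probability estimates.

positive: (13/94) × (10/13) × (1/13) × (12/13) ≈ 0.00755382
negative: (81/94) × (6/81) × (29/81) × (51/81) ≈ 0.0143887
P(negative | x) = 0.0143887 / 0.02194252 ≈ 0.656

0.656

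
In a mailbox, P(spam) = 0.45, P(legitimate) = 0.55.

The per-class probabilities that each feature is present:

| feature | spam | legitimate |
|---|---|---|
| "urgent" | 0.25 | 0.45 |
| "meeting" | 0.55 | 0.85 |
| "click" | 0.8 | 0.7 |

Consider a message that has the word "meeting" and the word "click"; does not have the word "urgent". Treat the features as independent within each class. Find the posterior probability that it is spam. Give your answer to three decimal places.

0.452

spam: 0.45 × (1−0.25) × 0.55 × 0.8 = 0.1485
legitimate: 0.55 × (1−0.45) × 0.85 × 0.7 = 0.1799875
P(spam | x) = 0.1485 / 0.3284875 ≈ 0.452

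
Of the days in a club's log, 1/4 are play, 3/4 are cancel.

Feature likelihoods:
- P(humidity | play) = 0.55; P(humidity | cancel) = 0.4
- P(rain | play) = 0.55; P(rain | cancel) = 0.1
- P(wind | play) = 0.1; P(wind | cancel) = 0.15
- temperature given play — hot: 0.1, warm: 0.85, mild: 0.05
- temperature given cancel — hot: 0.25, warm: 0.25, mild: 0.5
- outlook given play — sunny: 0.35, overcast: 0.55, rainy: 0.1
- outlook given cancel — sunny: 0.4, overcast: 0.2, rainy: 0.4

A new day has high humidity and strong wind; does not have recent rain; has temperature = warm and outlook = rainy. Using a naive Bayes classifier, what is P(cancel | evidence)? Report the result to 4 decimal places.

play: 0.25 × 0.55 × (1−0.55) × 0.1 × 0.85 × 0.1 = 0.0005259375
cancel: 0.75 × 0.4 × (1−0.1) × 0.15 × 0.25 × 0.4 = 0.00405
P(cancel | x) = 0.00405 / 0.0045759375 ≈ 0.8851

0.8851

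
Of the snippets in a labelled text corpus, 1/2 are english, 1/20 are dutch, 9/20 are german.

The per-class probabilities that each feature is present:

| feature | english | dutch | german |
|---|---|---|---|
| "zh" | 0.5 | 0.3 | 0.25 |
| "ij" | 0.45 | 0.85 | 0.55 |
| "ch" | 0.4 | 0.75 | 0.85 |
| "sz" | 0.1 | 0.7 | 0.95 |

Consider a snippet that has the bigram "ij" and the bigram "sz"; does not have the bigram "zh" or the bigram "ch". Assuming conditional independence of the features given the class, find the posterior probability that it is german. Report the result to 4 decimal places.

0.6887

english: 0.5 × (1−0.5) × 0.45 × (1−0.4) × 0.1 = 0.00675
dutch: 0.05 × (1−0.3) × 0.85 × (1−0.75) × 0.7 = 0.00520625
german: 0.45 × (1−0.25) × 0.55 × (1−0.85) × 0.95 = 0.0264515625
P(german | x) = 0.0264515625 / 0.0384078125 ≈ 0.6887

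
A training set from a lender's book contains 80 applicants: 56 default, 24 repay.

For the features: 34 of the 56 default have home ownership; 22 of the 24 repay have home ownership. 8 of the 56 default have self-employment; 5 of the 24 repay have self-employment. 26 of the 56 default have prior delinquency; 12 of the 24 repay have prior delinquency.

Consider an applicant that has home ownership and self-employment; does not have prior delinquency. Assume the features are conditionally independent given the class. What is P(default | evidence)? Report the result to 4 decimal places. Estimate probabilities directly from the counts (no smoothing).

0.5317

default: (56/80) × (34/56) × (8/56) × (30/56) ≈ 0.0325255
repay: (24/80) × (22/24) × (5/24) × (12/24) ≈ 0.0286458
P(default | x) = 0.0325255 / 0.0611713 ≈ 0.5317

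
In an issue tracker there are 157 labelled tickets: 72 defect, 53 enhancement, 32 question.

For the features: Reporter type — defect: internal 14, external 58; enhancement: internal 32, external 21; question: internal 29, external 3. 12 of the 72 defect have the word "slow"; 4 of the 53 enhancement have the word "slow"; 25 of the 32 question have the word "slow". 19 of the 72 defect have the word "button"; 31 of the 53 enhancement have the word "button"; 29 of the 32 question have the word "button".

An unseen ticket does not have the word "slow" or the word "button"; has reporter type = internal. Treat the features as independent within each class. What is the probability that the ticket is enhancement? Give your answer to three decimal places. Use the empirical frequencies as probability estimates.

defect: (72/157) × (14/72) × (60/72) × (53/72) ≈ 0.0547004
enhancement: (53/157) × (32/53) × (49/53) × (22/53) ≈ 0.0782199
question: (32/157) × (29/32) × (7/32) × (3/32) ≈ 0.00378807
P(enhancement | x) = 0.0782199 / 0.13670837 ≈ 0.572

0.572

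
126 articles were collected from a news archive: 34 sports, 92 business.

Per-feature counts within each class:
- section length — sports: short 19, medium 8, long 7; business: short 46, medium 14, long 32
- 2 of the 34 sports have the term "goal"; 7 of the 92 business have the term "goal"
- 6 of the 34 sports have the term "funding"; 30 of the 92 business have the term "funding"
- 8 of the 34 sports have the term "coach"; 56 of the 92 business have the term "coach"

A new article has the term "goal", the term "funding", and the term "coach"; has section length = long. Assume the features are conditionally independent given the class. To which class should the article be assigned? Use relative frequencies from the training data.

business

sports: (34/126) × (7/34) × (2/34) × (6/34) × (8/34) ≈ 0.000135694
business: (92/126) × (32/92) × (7/92) × (30/92) × (56/92) ≈ 0.00383551
Highest score → business.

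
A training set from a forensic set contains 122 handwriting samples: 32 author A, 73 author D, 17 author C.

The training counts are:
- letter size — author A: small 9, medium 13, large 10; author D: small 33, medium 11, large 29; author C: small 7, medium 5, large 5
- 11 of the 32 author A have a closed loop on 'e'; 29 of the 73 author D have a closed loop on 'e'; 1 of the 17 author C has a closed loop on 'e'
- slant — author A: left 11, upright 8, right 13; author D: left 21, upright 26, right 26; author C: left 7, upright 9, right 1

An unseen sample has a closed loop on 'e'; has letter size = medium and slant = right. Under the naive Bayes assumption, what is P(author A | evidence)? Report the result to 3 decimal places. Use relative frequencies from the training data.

author A: (32/122) × (13/32) × (11/32) × (13/32) ≈ 0.0148806
author D: (73/122) × (11/73) × (29/73) × (26/73) ≈ 0.0127573
author C: (17/122) × (5/17) × (1/17) × (1/17) ≈ 0.000141812
P(author A | x) = 0.0148806 / 0.027779712 ≈ 0.536

0.536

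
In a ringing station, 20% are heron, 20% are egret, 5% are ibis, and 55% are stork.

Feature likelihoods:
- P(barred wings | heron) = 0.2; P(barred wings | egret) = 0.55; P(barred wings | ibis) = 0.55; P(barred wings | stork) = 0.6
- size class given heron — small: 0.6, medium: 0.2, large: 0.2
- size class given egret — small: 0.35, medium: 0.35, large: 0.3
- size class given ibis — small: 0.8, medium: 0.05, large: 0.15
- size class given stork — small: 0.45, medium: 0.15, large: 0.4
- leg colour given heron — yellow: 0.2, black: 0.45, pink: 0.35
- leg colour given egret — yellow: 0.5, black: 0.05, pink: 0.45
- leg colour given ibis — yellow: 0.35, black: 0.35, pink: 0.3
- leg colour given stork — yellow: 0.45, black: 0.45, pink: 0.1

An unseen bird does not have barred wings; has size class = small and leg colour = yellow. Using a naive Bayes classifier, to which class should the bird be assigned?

stork

heron: 0.2 × (1−0.2) × 0.6 × 0.2 = 0.0192
egret: 0.2 × (1−0.55) × 0.35 × 0.5 = 0.01575
ibis: 0.05 × (1−0.55) × 0.8 × 0.35 = 0.0063
stork: 0.55 × (1−0.6) × 0.45 × 0.45 = 0.04455
Highest score → stork.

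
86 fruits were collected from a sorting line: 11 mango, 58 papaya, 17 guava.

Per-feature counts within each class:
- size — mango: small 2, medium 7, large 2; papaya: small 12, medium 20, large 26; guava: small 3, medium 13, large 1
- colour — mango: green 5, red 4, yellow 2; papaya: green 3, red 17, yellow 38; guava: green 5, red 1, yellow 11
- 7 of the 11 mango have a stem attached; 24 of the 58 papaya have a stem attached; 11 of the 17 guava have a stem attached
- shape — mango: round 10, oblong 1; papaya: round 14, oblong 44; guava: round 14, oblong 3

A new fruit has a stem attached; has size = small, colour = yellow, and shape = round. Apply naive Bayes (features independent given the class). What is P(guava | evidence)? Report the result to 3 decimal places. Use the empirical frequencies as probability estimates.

mango: (11/86) × (2/11) × (2/11) × (7/11) × (10/11) ≈ 0.00244614
papaya: (58/86) × (12/58) × (38/58) × (24/58) × (14/58) ≈ 0.00913107
guava: (17/86) × (3/17) × (11/17) × (11/17) × (14/17) ≈ 0.0120279
P(guava | x) = 0.0120279 / 0.02360511 ≈ 0.510

0.510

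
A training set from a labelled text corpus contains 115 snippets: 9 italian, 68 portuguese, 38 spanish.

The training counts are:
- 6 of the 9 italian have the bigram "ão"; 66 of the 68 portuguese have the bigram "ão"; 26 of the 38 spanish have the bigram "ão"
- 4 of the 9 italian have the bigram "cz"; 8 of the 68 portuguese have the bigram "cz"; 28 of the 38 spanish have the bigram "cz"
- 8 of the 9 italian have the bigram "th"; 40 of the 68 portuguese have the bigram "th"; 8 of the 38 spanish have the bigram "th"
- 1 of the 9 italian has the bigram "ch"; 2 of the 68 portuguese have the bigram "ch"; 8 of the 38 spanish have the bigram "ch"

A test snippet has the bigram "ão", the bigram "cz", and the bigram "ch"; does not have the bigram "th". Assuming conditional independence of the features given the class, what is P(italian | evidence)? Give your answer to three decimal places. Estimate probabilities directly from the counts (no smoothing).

italian: (9/115) × (6/9) × (4/9) × (1/9) × (1/9) ≈ 0.000286277
portuguese: (68/115) × (66/68) × (8/68) × (28/68) × (2/68) ≈ 0.000817706
spanish: (38/115) × (26/38) × (28/38) × (30/38) × (8/38) ≈ 0.0276882
P(italian | x) = 0.000286277 / 0.028792183 ≈ 0.010

0.010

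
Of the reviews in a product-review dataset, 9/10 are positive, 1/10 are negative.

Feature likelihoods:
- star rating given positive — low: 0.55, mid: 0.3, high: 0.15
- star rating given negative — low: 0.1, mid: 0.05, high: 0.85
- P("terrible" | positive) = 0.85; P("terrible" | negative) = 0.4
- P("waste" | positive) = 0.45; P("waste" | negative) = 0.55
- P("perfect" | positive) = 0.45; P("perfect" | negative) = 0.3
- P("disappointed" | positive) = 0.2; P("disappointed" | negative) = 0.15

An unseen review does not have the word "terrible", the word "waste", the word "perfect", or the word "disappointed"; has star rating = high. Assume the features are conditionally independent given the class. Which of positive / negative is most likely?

positive: 0.9 × 0.15 × (1−0.85) × (1−0.45) × (1−0.45) × (1−0.2) = 0.0049005
negative: 0.1 × 0.85 × (1−0.4) × (1−0.55) × (1−0.3) × (1−0.15) = 0.01365525
Highest score → negative.

negative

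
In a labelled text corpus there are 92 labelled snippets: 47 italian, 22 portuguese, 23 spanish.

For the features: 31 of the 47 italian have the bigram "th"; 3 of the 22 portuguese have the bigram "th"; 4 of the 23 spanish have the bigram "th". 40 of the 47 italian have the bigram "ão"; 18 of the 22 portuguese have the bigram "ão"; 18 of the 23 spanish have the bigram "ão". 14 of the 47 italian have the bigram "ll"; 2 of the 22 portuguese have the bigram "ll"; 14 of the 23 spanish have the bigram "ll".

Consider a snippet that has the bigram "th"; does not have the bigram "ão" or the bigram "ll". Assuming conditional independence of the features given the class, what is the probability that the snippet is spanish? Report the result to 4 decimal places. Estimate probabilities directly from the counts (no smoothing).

italian: (47/92) × (31/47) × (7/47) × (33/47) ≈ 0.0352363
portuguese: (22/92) × (3/22) × (4/22) × (20/22) ≈ 0.00538987
spanish: (23/92) × (4/23) × (5/23) × (9/23) ≈ 0.00369853
P(spanish | x) = 0.00369853 / 0.0443247 ≈ 0.0834

0.0834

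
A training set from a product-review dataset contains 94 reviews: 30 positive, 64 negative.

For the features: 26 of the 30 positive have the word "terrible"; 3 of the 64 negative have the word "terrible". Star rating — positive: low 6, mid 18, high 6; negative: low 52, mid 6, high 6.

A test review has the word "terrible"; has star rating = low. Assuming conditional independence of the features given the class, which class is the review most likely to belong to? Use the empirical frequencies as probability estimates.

positive

positive: (30/94) × (26/30) × (6/30) ≈ 0.0553191
negative: (64/94) × (3/64) × (52/64) ≈ 0.0259309
Highest score → positive.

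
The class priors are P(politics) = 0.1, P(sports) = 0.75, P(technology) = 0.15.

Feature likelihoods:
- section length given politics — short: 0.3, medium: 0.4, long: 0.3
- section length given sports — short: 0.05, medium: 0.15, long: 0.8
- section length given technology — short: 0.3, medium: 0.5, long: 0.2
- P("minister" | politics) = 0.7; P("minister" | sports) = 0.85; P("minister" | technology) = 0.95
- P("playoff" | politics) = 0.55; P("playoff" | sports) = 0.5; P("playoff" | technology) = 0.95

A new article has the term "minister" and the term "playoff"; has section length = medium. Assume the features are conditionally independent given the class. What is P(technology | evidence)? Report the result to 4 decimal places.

politics: 0.1 × 0.4 × 0.7 × 0.55 = 0.0154
sports: 0.75 × 0.15 × 0.85 × 0.5 = 0.0478125
technology: 0.15 × 0.5 × 0.95 × 0.95 = 0.0676875
P(technology | x) = 0.0676875 / 0.1309 ≈ 0.5171

0.5171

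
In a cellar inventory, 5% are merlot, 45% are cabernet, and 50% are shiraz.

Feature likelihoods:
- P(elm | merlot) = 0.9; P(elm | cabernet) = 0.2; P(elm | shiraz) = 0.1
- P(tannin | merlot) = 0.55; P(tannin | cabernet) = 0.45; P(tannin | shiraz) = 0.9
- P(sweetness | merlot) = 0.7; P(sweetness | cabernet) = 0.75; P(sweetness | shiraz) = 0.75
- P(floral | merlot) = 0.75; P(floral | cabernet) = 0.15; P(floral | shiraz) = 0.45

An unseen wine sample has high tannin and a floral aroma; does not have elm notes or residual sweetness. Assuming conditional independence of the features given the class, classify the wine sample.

merlot: 0.05 × (1−0.9) × 0.55 × (1−0.7) × 0.75 = 0.00061875
cabernet: 0.45 × (1−0.2) × 0.45 × (1−0.75) × 0.15 = 0.006075
shiraz: 0.5 × (1−0.1) × 0.9 × (1−0.75) × 0.45 = 0.0455625
Highest score → shiraz.

shiraz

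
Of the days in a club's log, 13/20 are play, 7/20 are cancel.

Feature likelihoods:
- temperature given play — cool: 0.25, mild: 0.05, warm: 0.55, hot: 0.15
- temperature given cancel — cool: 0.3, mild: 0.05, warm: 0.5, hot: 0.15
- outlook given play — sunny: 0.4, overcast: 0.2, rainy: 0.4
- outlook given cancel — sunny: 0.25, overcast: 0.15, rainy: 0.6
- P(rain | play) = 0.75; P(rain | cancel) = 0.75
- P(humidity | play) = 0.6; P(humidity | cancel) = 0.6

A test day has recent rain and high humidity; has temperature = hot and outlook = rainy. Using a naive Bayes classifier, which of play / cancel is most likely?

play: 0.65 × 0.15 × 0.4 × 0.75 × 0.6 = 0.01755
cancel: 0.35 × 0.15 × 0.6 × 0.75 × 0.6 = 0.014175
Highest score → play.

play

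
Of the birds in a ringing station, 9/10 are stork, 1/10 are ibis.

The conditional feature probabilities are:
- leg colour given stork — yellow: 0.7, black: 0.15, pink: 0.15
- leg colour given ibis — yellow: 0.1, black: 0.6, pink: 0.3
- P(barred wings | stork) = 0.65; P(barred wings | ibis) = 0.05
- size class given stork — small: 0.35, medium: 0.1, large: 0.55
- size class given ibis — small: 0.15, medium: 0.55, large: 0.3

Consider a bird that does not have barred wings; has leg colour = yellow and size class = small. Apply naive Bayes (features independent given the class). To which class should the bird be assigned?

stork

stork: 0.9 × 0.7 × (1−0.65) × 0.35 = 0.077175
ibis: 0.1 × 0.1 × (1−0.05) × 0.15 = 0.001425
Highest score → stork.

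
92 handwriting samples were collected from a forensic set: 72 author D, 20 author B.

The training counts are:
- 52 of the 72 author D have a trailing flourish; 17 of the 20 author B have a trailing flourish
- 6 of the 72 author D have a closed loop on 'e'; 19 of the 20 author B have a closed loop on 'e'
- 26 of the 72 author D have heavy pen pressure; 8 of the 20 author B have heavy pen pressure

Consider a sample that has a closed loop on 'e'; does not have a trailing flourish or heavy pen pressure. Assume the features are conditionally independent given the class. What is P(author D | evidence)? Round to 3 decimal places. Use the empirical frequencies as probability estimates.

author D: (72/92) × (20/72) × (6/72) × (46/72) ≈ 0.0115741
author B: (20/92) × (3/20) × (19/20) × (12/20) ≈ 0.018587
P(author D | x) = 0.0115741 / 0.0301611 ≈ 0.384

0.384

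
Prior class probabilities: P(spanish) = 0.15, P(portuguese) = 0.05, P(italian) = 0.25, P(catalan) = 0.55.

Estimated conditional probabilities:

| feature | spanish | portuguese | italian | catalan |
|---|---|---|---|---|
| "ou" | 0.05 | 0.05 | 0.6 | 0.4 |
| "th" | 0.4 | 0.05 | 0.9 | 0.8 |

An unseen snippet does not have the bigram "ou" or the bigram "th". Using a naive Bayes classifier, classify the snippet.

spanish

spanish: 0.15 × (1−0.05) × (1−0.4) = 0.0855
portuguese: 0.05 × (1−0.05) × (1−0.05) = 0.045125
italian: 0.25 × (1−0.6) × (1−0.9) = 0.01
catalan: 0.55 × (1−0.4) × (1−0.8) = 0.066
Highest score → spanish.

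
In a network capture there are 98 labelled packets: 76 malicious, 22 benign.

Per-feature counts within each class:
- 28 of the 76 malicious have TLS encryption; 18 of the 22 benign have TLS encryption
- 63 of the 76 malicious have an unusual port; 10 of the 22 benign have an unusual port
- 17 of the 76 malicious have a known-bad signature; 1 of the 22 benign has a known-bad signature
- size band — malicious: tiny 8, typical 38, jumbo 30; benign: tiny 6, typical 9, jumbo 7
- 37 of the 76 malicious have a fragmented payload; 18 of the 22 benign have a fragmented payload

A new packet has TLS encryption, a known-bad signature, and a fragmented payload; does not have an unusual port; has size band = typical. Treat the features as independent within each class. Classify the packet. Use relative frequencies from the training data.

malicious

malicious: (76/98) × (28/76) × (13/76) × (17/76) × (38/76) × (37/76) ≈ 0.00266106
benign: (22/98) × (18/22) × (12/22) × (1/22) × (9/22) × (18/22) ≈ 0.00152424
Highest score → malicious.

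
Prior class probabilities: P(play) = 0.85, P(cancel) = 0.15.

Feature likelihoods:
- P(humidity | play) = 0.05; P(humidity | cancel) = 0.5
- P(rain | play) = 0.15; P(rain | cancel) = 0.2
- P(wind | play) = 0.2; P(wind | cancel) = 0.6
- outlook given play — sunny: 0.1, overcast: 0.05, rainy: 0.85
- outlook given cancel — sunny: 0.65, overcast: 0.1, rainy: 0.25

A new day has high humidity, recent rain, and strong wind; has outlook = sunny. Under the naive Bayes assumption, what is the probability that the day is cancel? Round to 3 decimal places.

play: 0.85 × 0.05 × 0.15 × 0.2 × 0.1 = 0.0001275
cancel: 0.15 × 0.5 × 0.2 × 0.6 × 0.65 = 0.00585
P(cancel | x) = 0.00585 / 0.0059775 ≈ 0.979

0.979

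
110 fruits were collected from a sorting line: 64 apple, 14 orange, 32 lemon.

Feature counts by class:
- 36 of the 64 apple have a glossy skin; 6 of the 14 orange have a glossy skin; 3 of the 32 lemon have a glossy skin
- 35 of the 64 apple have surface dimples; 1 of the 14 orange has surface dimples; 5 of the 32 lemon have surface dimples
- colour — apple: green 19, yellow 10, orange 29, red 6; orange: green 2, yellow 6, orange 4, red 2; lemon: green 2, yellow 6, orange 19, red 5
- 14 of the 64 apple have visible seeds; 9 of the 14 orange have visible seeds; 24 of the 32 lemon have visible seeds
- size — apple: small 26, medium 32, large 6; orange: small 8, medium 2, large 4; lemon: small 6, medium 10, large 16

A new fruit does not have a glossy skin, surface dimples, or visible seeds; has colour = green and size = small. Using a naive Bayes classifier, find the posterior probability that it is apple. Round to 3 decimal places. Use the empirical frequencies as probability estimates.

0.806

apple: (64/110) × (28/64) × (29/64) × (19/64) × (50/64) × (26/64) ≈ 0.0108678
orange: (14/110) × (8/14) × (13/14) × (2/14) × (5/14) × (8/14) ≈ 0.00196888
lemon: (32/110) × (29/32) × (27/32) × (2/32) × (8/32) × (6/32) ≈ 0.000651689
P(apple | x) = 0.0108678 / 0.013488369 ≈ 0.806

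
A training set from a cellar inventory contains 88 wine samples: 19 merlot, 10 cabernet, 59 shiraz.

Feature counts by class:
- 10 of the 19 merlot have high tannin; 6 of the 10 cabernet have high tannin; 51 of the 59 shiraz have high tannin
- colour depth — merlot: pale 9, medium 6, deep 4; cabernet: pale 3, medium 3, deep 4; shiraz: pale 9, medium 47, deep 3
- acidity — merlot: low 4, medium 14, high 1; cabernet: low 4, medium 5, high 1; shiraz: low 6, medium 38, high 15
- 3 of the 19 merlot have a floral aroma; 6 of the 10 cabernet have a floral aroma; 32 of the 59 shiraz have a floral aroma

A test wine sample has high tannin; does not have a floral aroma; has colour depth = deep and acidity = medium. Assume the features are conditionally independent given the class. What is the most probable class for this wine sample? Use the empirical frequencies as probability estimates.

merlot: (19/88) × (10/19) × (4/19) × (14/19) × (16/19) ≈ 0.0148445
cabernet: (10/88) × (6/10) × (4/10) × (5/10) × (4/10) ≈ 0.00545455
shiraz: (59/88) × (51/59) × (3/59) × (38/59) × (27/59) ≈ 0.00868561
Highest score → merlot.

merlot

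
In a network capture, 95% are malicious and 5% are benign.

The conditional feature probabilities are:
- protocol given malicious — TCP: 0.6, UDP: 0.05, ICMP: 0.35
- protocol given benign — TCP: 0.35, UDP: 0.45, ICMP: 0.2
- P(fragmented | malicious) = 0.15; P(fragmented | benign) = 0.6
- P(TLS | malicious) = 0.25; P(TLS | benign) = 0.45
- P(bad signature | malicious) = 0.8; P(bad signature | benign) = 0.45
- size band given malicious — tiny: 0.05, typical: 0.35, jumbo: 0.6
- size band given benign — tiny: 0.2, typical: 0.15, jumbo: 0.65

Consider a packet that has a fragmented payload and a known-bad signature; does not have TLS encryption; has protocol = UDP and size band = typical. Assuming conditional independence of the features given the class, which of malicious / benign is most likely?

malicious: 0.95 × 0.05 × 0.15 × (1−0.25) × 0.8 × 0.35 = 0.00149625
benign: 0.05 × 0.45 × 0.6 × (1−0.45) × 0.45 × 0.15 = 0.0005011875
Highest score → malicious.

malicious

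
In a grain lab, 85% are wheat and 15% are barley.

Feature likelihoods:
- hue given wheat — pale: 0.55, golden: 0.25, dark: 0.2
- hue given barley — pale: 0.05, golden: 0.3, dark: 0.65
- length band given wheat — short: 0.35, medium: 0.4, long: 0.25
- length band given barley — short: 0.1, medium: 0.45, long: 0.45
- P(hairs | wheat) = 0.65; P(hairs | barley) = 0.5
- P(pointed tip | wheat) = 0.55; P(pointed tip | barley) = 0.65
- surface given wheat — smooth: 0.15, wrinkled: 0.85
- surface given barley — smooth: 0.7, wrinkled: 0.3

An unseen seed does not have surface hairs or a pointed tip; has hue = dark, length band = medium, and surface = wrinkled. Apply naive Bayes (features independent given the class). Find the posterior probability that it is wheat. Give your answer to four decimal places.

wheat: 0.85 × 0.2 × 0.4 × (1−0.65) × (1−0.55) × 0.85 = 0.0091035
barley: 0.15 × 0.65 × 0.45 × (1−0.5) × (1−0.65) × 0.3 = 0.0023034375
P(wheat | x) = 0.0091035 / 0.0114069375 ≈ 0.7981

0.7981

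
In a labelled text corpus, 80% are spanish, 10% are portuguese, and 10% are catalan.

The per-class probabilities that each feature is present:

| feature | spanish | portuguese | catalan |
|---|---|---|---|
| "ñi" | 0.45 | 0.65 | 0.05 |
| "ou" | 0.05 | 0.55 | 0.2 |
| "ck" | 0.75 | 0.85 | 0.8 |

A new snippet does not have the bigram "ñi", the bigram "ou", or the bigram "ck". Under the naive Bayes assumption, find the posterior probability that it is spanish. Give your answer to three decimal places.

0.856

spanish: 0.8 × (1−0.45) × (1−0.05) × (1−0.75) = 0.1045
portuguese: 0.1 × (1−0.65) × (1−0.55) × (1−0.85) = 0.0023625
catalan: 0.1 × (1−0.05) × (1−0.2) × (1−0.8) = 0.0152
P(spanish | x) = 0.1045 / 0.1220625 ≈ 0.856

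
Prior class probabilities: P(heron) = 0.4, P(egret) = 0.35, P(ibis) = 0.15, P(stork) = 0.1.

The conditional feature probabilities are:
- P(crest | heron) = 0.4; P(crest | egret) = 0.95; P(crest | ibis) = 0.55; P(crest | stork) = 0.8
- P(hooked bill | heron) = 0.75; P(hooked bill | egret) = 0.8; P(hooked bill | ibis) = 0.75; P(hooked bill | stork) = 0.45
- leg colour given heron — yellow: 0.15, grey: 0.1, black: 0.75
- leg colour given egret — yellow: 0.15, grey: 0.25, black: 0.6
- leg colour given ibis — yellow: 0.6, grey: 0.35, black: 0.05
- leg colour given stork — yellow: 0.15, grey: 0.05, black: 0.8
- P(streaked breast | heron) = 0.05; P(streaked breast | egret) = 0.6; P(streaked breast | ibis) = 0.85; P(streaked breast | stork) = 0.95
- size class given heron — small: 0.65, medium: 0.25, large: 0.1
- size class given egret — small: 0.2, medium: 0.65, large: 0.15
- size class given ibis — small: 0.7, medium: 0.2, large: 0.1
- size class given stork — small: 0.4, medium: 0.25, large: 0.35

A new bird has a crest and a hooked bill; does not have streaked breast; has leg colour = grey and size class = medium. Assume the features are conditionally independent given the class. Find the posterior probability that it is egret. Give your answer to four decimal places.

heron: 0.4 × 0.4 × 0.75 × 0.1 × (1−0.05) × 0.25 = 0.00285
egret: 0.35 × 0.95 × 0.8 × 0.25 × (1−0.6) × 0.65 = 0.01729
ibis: 0.15 × 0.55 × 0.75 × 0.35 × (1−0.85) × 0.2 = 0.0006496875
stork: 0.1 × 0.8 × 0.45 × 0.05 × (1−0.95) × 0.25 = 0.0000225
P(egret | x) = 0.01729 / 0.0208121875 ≈ 0.8308

0.8308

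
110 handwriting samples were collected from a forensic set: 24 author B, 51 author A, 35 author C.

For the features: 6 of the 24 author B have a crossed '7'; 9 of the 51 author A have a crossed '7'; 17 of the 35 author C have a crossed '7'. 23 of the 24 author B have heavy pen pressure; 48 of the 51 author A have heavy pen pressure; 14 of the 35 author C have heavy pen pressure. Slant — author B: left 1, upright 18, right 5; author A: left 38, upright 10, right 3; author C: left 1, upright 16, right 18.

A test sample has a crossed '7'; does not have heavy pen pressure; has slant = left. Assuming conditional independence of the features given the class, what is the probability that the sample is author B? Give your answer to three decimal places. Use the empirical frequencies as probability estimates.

author B: (24/110) × (6/24) × (1/24) × (1/24) ≈ 0.000094697
author A: (51/110) × (9/51) × (3/51) × (38/51) ≈ 0.00358603
author C: (35/110) × (17/35) × (21/35) × (1/35) ≈ 0.00264935
P(author B | x) = 0.000094697 / 0.006330077 ≈ 0.015

0.015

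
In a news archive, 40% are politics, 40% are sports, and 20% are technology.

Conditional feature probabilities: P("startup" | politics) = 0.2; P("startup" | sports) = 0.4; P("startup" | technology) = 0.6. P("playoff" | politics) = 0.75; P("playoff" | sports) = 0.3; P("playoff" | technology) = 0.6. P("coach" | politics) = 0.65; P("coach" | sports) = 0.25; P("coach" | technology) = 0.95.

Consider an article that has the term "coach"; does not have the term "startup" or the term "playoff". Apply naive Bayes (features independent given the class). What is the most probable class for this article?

politics

politics: 0.4 × (1−0.2) × (1−0.75) × 0.65 = 0.052
sports: 0.4 × (1−0.4) × (1−0.3) × 0.25 = 0.042
technology: 0.2 × (1−0.6) × (1−0.6) × 0.95 = 0.0304
Highest score → politics.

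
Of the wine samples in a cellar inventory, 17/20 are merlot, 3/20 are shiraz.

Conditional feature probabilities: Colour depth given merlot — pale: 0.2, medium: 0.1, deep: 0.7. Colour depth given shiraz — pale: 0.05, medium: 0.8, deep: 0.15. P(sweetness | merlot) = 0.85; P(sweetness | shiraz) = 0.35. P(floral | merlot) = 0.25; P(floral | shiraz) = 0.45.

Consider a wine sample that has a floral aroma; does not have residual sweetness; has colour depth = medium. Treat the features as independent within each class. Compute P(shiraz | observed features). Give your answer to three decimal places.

merlot: 0.85 × 0.1 × (1−0.85) × 0.25 = 0.0031875
shiraz: 0.15 × 0.8 × (1−0.35) × 0.45 = 0.0351
P(shiraz | x) = 0.0351 / 0.0382875 ≈ 0.917

0.917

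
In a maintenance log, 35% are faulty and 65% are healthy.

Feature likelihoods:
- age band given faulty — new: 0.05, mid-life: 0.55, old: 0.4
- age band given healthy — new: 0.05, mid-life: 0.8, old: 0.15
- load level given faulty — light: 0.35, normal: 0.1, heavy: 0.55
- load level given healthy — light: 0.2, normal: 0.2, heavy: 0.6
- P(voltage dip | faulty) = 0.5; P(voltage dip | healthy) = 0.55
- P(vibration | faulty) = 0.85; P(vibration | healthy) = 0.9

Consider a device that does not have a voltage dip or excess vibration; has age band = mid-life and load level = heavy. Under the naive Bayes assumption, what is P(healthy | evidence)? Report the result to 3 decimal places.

0.639

faulty: 0.35 × 0.55 × 0.55 × (1−0.5) × (1−0.85) = 0.007940625
healthy: 0.65 × 0.8 × 0.6 × (1−0.55) × (1−0.9) = 0.01404
P(healthy | x) = 0.01404 / 0.021980625 ≈ 0.639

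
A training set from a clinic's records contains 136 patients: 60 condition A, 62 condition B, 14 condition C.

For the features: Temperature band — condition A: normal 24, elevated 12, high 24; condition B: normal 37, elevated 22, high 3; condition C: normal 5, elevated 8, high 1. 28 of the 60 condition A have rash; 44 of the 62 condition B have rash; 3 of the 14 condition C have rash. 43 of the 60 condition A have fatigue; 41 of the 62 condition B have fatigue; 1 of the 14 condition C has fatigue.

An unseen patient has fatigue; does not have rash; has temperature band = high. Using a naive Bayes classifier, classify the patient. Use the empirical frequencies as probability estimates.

condition A

condition A: (60/136) × (24/60) × (32/60) × (43/60) ≈ 0.067451
condition B: (62/136) × (3/62) × (18/62) × (41/62) ≈ 0.00423502
condition C: (14/136) × (1/14) × (11/14) × (1/14) ≈ 0.000412665
Highest score → condition A.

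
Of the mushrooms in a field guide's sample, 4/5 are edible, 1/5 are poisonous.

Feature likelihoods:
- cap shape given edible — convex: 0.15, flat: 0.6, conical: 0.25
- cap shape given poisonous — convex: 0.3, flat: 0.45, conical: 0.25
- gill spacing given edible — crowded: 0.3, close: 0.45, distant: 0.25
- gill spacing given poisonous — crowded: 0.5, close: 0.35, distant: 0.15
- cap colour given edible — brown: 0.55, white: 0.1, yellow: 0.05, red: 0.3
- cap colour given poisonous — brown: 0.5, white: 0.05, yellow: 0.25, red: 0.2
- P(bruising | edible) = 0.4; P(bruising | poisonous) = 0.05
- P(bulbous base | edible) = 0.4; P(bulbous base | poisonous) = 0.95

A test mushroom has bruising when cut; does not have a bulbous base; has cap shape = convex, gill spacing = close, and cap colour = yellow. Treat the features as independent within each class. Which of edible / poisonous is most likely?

edible

edible: 0.8 × 0.15 × 0.45 × 0.05 × 0.4 × (1−0.4) = 0.000648
poisonous: 0.2 × 0.3 × 0.35 × 0.25 × 0.05 × (1−0.95) = 0.000013125
Highest score → edible.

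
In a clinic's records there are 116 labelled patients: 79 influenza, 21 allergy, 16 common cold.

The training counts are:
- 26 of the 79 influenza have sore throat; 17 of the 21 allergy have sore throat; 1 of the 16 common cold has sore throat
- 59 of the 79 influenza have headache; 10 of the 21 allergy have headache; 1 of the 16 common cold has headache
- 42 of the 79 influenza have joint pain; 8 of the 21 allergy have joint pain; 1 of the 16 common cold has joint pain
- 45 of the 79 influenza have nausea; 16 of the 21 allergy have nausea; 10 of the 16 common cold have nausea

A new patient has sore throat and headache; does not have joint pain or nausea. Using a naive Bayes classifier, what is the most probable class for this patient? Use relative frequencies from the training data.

influenza

influenza: (79/116) × (26/79) × (59/79) × (37/79) × (34/79) ≈ 0.0337417
allergy: (21/116) × (17/21) × (10/21) × (13/21) × (5/21) ≈ 0.010286
common cold: (16/116) × (1/16) × (1/16) × (15/16) × (6/16) ≈ 0.000189419
Highest score → influenza.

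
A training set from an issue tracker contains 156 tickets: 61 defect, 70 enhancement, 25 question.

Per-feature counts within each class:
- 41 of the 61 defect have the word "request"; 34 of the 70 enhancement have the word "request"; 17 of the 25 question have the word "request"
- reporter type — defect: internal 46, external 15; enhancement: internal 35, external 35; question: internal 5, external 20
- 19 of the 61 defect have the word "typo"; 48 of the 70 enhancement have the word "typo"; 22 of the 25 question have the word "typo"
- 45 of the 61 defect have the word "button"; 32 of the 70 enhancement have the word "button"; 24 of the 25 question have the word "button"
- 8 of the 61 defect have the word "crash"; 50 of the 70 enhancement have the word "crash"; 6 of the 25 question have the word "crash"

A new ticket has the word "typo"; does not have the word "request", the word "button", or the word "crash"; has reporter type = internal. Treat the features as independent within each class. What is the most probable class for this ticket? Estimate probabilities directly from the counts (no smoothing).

enhancement

defect: (61/156) × (20/61) × (46/61) × (19/61) × (16/61) × (53/61) ≈ 0.00686267
enhancement: (70/156) × (36/70) × (35/70) × (48/70) × (38/70) × (20/70) ≈ 0.0122718
question: (25/156) × (8/25) × (5/25) × (22/25) × (1/25) × (19/25) ≈ 0.000274379
Highest score → enhancement.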